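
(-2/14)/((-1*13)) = 1/91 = 0.01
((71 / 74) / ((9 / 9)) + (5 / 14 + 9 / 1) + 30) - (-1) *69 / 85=905441 / 22015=41.13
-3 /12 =-1 /4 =-0.25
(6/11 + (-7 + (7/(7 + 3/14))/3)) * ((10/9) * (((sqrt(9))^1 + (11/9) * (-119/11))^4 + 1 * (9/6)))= -14641501248125/196810317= -74393.97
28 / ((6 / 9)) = 42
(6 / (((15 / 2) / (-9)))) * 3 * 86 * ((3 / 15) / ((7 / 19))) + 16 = -173672 / 175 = -992.41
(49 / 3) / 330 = 49 / 990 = 0.05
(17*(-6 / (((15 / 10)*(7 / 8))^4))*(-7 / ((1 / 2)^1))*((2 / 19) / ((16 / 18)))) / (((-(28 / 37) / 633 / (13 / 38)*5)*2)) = -7067021312 / 4333805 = -1630.67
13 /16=0.81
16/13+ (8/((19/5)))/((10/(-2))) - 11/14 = 83/3458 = 0.02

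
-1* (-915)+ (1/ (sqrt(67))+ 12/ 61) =sqrt(67)/ 67+ 55827/ 61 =915.32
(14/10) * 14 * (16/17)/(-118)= -784/5015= -0.16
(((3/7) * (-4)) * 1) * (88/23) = -1056/161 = -6.56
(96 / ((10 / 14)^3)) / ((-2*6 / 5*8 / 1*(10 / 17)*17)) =-343 / 250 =-1.37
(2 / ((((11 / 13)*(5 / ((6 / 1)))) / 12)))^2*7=24530688 / 3025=8109.32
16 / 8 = 2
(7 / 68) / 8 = 7 / 544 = 0.01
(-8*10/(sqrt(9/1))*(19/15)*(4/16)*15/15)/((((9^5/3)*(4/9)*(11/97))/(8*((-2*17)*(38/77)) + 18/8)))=1.12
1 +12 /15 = 9 /5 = 1.80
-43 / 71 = -0.61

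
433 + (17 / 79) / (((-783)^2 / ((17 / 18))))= 377494837903 / 871812558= 433.00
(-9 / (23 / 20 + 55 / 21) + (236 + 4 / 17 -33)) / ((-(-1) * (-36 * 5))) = -1081001 / 968796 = -1.12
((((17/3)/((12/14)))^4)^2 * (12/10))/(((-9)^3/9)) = -40213853471634241/743847338880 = -54061.97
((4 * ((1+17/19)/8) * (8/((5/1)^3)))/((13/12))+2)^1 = 2.06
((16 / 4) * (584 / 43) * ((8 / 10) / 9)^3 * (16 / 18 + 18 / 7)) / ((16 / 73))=148700416 / 246857625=0.60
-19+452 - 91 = 342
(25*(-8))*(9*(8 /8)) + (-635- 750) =-3185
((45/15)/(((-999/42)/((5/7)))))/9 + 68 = 67922/999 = 67.99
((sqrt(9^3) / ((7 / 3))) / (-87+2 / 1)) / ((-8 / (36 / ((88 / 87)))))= 63423 / 104720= 0.61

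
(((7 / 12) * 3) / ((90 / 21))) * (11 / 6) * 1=539 / 720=0.75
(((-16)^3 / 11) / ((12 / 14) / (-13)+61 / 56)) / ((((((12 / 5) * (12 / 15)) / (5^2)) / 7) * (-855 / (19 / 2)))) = 16307200 / 44253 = 368.50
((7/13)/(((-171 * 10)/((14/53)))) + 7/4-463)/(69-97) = 1086880471/65978640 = 16.47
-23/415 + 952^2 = 376116137/415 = 906303.94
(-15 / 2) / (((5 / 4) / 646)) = -3876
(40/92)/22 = 5/253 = 0.02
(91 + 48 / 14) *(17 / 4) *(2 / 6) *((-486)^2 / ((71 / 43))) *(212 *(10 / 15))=1344171648024 / 497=2704570720.37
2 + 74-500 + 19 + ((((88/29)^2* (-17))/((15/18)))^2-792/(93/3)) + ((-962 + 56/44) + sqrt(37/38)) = sqrt(1406)/38 + 204368966206879/6029570525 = 33895.44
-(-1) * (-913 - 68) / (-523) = 981 / 523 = 1.88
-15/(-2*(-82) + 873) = -15/1037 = -0.01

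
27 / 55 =0.49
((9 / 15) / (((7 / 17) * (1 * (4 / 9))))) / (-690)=-153 / 32200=-0.00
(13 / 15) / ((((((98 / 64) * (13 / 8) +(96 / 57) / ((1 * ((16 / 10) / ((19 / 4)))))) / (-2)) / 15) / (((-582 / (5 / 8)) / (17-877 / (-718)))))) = 7417020416 / 41800185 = 177.44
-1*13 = -13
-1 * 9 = -9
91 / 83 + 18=1585 / 83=19.10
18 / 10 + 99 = 504 / 5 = 100.80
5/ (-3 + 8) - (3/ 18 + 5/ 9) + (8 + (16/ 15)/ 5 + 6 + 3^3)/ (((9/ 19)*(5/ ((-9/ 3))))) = -116833/ 2250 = -51.93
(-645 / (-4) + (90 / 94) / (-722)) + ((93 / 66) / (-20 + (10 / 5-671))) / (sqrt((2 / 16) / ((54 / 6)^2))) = 10943625 / 67868-279 * sqrt(2) / 7579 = 161.20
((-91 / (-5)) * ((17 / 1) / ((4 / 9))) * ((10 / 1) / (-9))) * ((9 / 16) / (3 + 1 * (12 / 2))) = -1547 / 32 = -48.34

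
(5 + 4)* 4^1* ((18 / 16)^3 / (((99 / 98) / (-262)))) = -4679451 / 352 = -13293.89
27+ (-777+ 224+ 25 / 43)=-22593 / 43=-525.42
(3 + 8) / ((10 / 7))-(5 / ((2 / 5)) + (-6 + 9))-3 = -54 / 5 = -10.80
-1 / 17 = -0.06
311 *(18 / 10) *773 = 2163627 / 5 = 432725.40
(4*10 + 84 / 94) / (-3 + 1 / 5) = -4805 / 329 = -14.60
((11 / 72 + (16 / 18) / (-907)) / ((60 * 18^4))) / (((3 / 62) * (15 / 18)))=307303 / 514151452800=0.00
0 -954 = -954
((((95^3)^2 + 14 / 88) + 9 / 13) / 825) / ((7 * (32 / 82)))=326177137.62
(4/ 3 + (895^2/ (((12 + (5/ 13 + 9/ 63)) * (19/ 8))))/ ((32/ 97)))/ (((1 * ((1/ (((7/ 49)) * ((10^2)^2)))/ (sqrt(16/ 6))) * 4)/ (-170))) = -8347428771875 * sqrt(6)/ 2527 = -8091389456.00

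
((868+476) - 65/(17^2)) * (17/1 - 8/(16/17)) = 388351/34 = 11422.09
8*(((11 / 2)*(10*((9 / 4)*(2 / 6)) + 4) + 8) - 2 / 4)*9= 5094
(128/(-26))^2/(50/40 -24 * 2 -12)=-16384/39715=-0.41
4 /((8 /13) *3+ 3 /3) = 1.41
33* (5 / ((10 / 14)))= 231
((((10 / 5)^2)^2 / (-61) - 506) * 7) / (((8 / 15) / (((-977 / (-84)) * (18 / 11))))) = -678863565 / 5368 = -126464.90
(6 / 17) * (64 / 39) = 128 / 221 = 0.58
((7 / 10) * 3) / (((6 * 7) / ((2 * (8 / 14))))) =2 / 35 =0.06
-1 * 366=-366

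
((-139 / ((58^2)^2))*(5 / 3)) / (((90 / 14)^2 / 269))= -1832159 / 13749542640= -0.00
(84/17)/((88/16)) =168/187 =0.90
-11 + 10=-1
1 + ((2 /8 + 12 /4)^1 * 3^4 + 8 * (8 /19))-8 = 19731 /76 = 259.62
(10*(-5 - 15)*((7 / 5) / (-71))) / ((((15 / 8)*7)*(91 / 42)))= 128 / 923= 0.14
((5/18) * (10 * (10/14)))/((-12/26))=-1625/378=-4.30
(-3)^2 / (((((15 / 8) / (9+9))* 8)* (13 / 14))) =756 / 65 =11.63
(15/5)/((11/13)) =39/11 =3.55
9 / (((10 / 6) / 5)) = 27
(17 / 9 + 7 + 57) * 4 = 2372 / 9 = 263.56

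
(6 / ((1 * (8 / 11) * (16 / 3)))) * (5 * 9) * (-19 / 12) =-28215 / 256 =-110.21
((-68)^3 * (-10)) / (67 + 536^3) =3144320 / 153990723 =0.02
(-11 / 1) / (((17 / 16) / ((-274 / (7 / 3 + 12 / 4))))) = 9042 / 17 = 531.88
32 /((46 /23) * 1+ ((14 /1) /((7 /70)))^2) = 16 /9801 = 0.00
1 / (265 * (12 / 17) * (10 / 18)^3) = 4131 / 132500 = 0.03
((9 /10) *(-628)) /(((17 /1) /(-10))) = 5652 /17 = 332.47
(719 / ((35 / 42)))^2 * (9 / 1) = 167495364 / 25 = 6699814.56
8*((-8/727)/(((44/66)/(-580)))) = 76.59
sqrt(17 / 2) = sqrt(34) / 2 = 2.92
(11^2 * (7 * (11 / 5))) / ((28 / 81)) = 107811 / 20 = 5390.55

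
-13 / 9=-1.44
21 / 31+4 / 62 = 23 / 31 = 0.74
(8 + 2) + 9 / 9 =11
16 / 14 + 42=43.14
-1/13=-0.08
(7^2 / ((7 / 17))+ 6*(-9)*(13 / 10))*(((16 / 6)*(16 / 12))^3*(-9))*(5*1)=-7995392 / 81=-98708.54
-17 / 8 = -2.12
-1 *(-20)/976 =5/244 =0.02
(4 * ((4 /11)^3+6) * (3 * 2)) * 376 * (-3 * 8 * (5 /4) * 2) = -4358592000 /1331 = -3274674.68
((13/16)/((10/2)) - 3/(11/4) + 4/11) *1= -497/880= -0.56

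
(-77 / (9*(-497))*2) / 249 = 22 / 159111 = 0.00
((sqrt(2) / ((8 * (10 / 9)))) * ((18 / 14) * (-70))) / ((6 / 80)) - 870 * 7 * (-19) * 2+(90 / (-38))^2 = 83544645 / 361 - 135 * sqrt(2) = 231234.69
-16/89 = -0.18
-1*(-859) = 859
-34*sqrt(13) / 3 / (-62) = 17*sqrt(13) / 93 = 0.66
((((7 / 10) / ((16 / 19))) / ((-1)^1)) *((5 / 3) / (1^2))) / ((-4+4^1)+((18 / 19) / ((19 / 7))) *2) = -6859 / 3456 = -1.98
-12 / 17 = -0.71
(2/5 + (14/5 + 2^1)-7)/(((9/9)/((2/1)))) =-18/5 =-3.60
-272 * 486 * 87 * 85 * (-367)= 358764461280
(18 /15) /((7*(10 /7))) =3 /25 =0.12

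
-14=-14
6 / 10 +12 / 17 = 111 / 85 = 1.31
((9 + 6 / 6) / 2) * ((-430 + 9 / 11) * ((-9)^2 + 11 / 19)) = -36587750 / 209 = -175061.00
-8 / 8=-1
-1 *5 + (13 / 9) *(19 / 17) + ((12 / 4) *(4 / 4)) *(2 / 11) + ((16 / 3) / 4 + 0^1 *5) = -2536 / 1683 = -1.51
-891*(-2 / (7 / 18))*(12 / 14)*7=192456 / 7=27493.71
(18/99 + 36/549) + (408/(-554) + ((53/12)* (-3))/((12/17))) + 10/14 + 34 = 965146447/62451312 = 15.45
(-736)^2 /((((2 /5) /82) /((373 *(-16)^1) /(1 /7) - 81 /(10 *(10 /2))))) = -23196538884608 /5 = -4639307776921.60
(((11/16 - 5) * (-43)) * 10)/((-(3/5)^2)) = -123625/24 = -5151.04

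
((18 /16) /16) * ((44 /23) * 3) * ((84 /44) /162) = 7 /1472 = 0.00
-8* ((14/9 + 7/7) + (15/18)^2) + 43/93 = -2375/93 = -25.54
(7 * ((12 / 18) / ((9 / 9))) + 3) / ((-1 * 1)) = -23 / 3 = -7.67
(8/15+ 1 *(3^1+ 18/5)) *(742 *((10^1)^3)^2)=15878800000/3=5292933333.33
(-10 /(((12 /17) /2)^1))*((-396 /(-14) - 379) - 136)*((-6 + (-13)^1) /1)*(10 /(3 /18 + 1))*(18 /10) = -198082980 /49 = -4042509.80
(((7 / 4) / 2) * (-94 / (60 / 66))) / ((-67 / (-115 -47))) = -293139 / 1340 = -218.76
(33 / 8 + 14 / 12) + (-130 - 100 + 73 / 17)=-89929 / 408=-220.41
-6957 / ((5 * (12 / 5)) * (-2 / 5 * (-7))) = -11595 / 56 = -207.05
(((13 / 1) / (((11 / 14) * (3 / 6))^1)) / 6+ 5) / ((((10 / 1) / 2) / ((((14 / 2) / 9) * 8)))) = 19432 / 1485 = 13.09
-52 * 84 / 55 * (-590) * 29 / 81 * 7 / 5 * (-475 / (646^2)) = -43596280 / 1630827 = -26.73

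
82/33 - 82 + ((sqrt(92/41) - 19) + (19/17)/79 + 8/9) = -12978214/132957 + 2 * sqrt(943)/41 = -96.11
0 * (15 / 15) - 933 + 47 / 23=-21412 / 23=-930.96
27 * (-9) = -243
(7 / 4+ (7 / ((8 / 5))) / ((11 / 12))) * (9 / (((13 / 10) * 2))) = 12915 / 572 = 22.58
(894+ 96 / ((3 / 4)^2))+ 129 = 3581 / 3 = 1193.67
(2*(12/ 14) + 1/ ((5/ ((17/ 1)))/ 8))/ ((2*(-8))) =-253/ 140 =-1.81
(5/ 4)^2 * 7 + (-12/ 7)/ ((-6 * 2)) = 1241/ 112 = 11.08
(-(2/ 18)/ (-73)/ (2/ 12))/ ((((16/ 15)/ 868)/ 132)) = 71610/ 73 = 980.96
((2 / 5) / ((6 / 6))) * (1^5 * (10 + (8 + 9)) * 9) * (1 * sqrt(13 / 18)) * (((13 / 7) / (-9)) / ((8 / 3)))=-351 * sqrt(26) / 280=-6.39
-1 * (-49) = 49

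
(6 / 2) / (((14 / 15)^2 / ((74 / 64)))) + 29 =206863 / 6272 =32.98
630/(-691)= -630/691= -0.91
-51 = -51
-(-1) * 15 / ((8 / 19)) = 35.62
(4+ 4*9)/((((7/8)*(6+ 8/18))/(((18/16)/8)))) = 405/406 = 1.00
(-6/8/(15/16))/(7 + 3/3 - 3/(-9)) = -12/125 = -0.10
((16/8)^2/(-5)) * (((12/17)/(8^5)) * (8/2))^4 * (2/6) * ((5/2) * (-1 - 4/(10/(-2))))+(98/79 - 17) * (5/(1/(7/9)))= -53354572495481470969601/870570305089783726080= -61.29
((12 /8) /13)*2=3 /13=0.23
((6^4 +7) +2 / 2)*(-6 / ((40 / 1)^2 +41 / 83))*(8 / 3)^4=-247.20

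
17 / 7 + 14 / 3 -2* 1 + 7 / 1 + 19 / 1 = 653 / 21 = 31.10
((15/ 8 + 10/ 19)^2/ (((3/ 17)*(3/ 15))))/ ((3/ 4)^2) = 11324125/ 38988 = 290.45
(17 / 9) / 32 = 17 / 288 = 0.06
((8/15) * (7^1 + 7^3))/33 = 560/99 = 5.66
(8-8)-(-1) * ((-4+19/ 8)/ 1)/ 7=-0.23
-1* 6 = -6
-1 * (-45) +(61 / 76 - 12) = 2569 / 76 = 33.80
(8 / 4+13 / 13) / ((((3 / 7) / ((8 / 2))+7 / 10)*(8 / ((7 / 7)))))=105 / 226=0.46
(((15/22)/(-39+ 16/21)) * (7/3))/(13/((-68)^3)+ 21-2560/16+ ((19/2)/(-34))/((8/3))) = 0.00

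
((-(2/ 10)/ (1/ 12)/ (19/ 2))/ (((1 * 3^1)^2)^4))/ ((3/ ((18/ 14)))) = -8/ 484785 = -0.00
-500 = -500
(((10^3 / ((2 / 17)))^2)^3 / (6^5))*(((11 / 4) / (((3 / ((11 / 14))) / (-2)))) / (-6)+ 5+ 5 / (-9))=227207547028766013864.39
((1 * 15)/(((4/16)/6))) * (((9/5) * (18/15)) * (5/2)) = 1944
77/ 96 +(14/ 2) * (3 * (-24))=-48307/ 96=-503.20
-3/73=-0.04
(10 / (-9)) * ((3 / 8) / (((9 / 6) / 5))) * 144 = -200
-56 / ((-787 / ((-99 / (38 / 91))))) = -252252 / 14953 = -16.87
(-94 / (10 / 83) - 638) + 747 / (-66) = -157247 / 110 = -1429.52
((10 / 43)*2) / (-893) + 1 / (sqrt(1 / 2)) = -20 / 38399 + sqrt(2) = 1.41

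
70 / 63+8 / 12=16 / 9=1.78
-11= -11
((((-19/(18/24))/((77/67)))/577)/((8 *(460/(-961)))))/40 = 1223353/4904961600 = 0.00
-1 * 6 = -6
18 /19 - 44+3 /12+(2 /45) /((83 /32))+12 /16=-2983049 /70965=-42.04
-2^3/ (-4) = 2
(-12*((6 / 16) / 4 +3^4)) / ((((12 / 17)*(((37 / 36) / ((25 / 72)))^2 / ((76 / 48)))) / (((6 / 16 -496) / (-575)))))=-27695029375 / 128970752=-214.74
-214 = -214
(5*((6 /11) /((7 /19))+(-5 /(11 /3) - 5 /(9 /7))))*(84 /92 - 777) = 11109500 /759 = 14637.02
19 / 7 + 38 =285 / 7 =40.71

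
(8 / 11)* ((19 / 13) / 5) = 152 / 715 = 0.21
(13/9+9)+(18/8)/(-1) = 295/36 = 8.19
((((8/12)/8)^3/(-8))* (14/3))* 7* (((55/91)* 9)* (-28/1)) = 2695/7488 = 0.36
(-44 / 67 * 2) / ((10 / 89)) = -3916 / 335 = -11.69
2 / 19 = 0.11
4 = 4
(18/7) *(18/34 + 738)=225990/119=1899.08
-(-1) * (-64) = -64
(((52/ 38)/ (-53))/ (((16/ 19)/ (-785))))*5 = 51025/ 424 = 120.34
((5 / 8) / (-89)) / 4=-5 / 2848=-0.00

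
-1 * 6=-6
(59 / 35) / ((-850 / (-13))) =767 / 29750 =0.03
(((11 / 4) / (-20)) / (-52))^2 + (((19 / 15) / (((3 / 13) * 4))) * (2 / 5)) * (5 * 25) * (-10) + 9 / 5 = -106581728191 / 155750400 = -684.31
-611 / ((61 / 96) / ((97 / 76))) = -1422408 / 1159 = -1227.27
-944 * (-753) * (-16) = -11373312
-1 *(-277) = 277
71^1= 71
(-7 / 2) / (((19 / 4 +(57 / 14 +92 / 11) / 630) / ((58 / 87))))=-11319 / 23138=-0.49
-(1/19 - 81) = 80.95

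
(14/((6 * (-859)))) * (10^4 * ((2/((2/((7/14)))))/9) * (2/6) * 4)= -140000/69579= -2.01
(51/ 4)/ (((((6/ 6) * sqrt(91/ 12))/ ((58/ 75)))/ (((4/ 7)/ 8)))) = 493 * sqrt(273)/ 31850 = 0.26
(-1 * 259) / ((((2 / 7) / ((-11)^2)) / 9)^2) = -15050523411 / 4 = -3762630852.75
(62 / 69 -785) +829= 3098 / 69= 44.90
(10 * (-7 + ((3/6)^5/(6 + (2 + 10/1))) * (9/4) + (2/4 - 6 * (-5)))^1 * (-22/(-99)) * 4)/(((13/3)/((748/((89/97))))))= 545711815/13884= 39305.09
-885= -885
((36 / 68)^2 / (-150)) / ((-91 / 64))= 864 / 657475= 0.00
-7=-7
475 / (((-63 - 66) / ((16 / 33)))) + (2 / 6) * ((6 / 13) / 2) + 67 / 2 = 3518761 / 110682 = 31.79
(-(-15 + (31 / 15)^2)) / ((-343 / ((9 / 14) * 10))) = -0.20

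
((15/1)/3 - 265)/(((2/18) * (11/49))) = -114660/11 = -10423.64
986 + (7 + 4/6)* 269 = 9145/3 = 3048.33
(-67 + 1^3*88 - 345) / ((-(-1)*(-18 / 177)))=3186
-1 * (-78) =78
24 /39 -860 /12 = -2771 /39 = -71.05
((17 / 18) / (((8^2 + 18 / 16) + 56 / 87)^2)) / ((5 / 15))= 1372512 / 2095350625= 0.00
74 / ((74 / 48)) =48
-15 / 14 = -1.07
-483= -483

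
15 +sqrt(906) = 45.10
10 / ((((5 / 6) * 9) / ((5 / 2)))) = 10 / 3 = 3.33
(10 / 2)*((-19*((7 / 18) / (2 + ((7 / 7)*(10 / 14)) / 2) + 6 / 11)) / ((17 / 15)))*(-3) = 100225 / 561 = 178.65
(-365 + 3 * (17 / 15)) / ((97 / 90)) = -32544 / 97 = -335.51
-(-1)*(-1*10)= -10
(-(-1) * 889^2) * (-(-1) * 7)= 5532247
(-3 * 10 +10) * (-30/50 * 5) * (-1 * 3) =-180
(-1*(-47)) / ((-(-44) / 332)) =3901 / 11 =354.64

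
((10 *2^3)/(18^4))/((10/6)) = 0.00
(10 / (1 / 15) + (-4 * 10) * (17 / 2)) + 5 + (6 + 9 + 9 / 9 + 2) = -167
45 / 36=5 / 4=1.25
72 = 72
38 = 38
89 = 89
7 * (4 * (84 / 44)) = 588 / 11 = 53.45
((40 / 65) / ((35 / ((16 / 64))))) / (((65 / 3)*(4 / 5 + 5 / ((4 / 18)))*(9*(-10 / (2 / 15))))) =-4 / 310093875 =-0.00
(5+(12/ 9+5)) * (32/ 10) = 544/ 15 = 36.27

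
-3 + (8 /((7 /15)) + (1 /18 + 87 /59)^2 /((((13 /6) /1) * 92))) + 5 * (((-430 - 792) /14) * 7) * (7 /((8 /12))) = -3881436485273 /121055256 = -32063.35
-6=-6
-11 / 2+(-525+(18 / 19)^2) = -382373 / 722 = -529.60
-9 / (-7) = 9 / 7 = 1.29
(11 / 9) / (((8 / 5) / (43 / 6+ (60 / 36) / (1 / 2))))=385 / 48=8.02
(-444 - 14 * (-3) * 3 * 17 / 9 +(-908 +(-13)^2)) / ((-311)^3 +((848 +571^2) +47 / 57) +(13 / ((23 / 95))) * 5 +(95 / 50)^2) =123889500 / 3900627357329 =0.00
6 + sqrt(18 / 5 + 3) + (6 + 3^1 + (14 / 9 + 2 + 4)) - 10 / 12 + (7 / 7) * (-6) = sqrt(165) / 5 + 283 / 18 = 18.29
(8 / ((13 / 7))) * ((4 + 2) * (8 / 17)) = 2688 / 221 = 12.16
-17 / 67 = -0.25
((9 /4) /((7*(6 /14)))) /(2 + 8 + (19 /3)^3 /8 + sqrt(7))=1461078 /81015769 - 34992*sqrt(7) /81015769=0.02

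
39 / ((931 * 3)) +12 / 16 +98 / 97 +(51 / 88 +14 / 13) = 354434027 / 103311208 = 3.43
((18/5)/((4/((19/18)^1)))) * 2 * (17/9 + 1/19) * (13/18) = 1079/405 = 2.66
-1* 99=-99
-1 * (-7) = 7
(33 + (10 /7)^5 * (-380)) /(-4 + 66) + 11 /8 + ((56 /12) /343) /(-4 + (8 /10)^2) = -1296604501 /37513224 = -34.56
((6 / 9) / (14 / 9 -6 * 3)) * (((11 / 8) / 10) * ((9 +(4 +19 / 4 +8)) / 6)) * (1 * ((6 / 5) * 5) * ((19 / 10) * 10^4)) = -1614525 / 592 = -2727.24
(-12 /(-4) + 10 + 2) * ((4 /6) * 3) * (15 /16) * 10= 1125 /4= 281.25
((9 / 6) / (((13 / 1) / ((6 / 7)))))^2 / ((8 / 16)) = 162 / 8281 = 0.02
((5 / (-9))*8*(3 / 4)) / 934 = -5 / 1401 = -0.00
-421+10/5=-419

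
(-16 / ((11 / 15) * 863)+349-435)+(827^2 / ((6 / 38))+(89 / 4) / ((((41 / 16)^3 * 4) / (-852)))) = 8501250330574037 / 1962801159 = 4331182.65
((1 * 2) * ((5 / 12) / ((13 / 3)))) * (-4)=-10 / 13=-0.77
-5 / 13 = -0.38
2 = 2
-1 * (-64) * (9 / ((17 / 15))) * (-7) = -60480 / 17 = -3557.65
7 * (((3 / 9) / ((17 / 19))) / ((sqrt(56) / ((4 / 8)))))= 19 * sqrt(14) / 408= 0.17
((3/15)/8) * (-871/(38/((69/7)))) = -60099/10640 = -5.65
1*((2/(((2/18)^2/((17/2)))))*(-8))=-11016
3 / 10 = 0.30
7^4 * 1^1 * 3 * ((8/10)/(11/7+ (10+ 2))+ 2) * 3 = 21133602/475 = 44491.79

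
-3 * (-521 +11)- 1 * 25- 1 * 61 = 1444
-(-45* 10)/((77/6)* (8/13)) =8775/154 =56.98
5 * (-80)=-400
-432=-432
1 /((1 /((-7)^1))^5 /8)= -134456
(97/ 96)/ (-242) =-97/ 23232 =-0.00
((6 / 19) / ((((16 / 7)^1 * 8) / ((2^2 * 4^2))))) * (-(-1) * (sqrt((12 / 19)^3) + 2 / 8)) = 21 / 76 + 504 * sqrt(57) / 6859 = 0.83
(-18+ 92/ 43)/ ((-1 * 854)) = 341/ 18361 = 0.02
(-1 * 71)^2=5041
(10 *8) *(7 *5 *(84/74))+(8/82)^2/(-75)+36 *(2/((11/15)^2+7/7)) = 2602755235084/807006075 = 3225.20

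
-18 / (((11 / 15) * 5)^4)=-1458 / 14641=-0.10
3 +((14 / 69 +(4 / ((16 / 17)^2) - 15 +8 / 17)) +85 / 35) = -4.38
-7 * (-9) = 63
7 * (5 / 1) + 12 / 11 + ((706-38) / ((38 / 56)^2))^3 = 1580047946378096165 / 517504691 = 3053205070.13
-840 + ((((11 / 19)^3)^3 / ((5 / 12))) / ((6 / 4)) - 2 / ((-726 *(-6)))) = -2951778512761101311 / 3514069028813310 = -839.99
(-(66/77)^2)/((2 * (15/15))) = -18/49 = -0.37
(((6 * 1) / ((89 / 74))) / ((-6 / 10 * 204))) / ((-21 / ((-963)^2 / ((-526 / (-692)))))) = 6595654410 / 2785433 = 2367.91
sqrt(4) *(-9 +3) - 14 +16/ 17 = -426/ 17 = -25.06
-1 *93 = -93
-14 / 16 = -0.88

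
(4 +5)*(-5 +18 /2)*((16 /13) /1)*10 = 5760 /13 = 443.08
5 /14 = 0.36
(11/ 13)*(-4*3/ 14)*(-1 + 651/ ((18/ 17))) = -445.20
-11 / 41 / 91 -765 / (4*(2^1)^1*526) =-2900503 / 15700048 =-0.18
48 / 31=1.55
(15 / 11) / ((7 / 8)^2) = 960 / 539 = 1.78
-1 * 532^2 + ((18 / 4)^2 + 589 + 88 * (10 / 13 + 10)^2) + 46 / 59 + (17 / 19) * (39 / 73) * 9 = -15058068704463 / 55319108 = -272203.75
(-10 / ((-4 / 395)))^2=3900625 / 4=975156.25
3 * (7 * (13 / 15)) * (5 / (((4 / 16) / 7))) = 2548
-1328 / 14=-94.86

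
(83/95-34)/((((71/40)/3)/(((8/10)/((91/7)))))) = -302112/87685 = -3.45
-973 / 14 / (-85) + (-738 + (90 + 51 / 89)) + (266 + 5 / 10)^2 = 2129566887 / 30260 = 70375.64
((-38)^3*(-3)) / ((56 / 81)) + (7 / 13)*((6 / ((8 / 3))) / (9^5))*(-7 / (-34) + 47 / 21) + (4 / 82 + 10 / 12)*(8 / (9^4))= 2378069201528231 / 9987469128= 238105.29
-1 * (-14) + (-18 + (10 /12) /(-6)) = -149 /36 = -4.14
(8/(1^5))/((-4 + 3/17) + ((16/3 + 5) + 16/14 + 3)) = 2856/3803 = 0.75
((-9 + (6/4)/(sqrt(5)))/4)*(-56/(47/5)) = 630/47-21*sqrt(5)/47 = 12.41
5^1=5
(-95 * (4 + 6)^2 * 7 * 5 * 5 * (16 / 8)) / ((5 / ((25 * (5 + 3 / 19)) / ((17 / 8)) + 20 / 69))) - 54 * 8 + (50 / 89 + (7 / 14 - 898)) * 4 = -4233268550134 / 104397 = -40549714.55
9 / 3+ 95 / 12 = 131 / 12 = 10.92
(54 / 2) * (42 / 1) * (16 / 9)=2016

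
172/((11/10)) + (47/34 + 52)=78445/374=209.75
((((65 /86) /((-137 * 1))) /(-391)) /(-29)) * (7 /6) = -455 /801576588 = -0.00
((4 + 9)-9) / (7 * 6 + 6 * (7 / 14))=4 / 45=0.09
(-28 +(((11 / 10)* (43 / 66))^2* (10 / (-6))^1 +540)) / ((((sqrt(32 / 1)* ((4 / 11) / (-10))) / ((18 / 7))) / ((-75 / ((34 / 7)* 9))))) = 10962.59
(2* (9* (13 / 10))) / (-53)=-117 / 265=-0.44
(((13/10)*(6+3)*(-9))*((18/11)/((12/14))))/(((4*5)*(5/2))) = -22113/5500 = -4.02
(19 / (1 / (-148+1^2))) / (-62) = 2793 / 62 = 45.05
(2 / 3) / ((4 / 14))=7 / 3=2.33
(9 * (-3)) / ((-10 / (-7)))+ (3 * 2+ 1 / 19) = -2441 / 190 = -12.85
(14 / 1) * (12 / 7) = 24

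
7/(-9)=-7/9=-0.78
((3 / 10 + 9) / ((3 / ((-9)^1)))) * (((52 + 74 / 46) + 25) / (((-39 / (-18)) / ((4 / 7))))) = -578.42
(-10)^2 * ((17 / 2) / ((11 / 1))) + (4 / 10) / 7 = 29772 / 385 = 77.33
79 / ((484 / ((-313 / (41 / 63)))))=-1557801 / 19844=-78.50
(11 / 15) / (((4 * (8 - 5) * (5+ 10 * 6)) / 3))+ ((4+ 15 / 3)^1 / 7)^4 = 25614311 / 9363900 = 2.74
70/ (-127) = -70/ 127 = -0.55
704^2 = 495616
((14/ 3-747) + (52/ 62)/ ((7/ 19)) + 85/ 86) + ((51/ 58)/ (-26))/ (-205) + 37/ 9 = -19080420556261/ 25961268060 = -734.96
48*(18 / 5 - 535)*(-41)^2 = -214388016 / 5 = -42877603.20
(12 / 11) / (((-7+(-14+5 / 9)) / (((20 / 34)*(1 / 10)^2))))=-27 / 86020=-0.00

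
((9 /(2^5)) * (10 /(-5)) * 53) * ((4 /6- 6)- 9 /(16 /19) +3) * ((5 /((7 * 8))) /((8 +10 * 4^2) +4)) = 496875 /2465792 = 0.20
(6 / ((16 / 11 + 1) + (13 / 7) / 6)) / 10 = 1386 / 6385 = 0.22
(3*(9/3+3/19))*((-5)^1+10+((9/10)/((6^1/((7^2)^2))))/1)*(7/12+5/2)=810633/76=10666.22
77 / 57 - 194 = -10981 / 57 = -192.65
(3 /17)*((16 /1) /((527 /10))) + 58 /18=264131 /80631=3.28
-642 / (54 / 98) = -10486 / 9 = -1165.11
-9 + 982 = 973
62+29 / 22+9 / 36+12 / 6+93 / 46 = 68401 / 1012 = 67.59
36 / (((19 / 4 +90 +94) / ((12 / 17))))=1728 / 12835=0.13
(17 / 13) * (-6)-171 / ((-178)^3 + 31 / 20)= -11505046458 / 1466335117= -7.85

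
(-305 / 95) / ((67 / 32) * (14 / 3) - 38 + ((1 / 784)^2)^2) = 69137765695488 / 607907027947463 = 0.11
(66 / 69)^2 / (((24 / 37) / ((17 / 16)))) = 76109 / 50784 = 1.50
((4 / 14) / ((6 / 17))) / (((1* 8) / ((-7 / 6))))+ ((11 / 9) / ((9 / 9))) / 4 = 3 / 16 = 0.19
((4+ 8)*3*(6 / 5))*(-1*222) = -47952 / 5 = -9590.40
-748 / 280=-187 / 70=-2.67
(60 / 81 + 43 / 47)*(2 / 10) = 2101 / 6345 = 0.33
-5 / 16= -0.31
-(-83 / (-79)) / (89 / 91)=-7553 / 7031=-1.07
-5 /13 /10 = -1 /26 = -0.04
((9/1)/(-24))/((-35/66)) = 99/140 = 0.71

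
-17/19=-0.89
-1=-1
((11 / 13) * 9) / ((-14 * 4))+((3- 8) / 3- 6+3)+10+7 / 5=72043 / 10920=6.60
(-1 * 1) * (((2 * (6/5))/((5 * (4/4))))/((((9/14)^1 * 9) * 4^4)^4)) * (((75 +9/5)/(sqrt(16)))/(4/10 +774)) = -0.00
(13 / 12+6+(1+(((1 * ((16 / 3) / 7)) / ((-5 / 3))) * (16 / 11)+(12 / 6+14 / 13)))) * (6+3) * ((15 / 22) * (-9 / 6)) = -17019423 / 176176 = -96.60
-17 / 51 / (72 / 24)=-1 / 9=-0.11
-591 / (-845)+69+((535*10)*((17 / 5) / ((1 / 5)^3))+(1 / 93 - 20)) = 178686550223 / 78585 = 2273799.71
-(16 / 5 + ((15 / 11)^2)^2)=-487381 / 73205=-6.66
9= 9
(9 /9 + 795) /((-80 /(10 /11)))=-199 /22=-9.05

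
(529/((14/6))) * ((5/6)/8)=2645/112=23.62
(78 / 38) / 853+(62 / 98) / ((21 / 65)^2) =2123554576 / 350217063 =6.06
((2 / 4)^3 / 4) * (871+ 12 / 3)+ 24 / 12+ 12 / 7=6957 / 224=31.06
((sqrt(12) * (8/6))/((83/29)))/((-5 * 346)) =-116 * sqrt(3)/215385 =-0.00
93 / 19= 4.89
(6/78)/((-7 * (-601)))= 1/54691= 0.00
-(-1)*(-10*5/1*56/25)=-112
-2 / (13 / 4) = -8 / 13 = -0.62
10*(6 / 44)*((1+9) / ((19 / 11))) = 150 / 19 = 7.89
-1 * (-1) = 1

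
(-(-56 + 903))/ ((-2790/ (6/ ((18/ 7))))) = 5929/ 8370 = 0.71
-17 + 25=8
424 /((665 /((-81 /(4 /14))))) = -17172 /95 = -180.76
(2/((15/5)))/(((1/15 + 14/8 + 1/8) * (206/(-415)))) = -16600/23999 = -0.69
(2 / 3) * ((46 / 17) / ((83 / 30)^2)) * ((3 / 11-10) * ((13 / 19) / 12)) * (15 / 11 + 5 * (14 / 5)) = -540681700 / 269242787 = -2.01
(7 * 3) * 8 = 168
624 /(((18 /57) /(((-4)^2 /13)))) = 2432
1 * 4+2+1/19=115/19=6.05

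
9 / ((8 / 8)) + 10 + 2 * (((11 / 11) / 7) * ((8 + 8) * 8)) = 389 / 7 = 55.57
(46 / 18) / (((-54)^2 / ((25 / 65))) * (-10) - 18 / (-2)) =-23 / 682263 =-0.00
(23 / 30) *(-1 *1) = -23 / 30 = -0.77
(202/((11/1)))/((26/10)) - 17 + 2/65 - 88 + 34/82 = -2857968/29315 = -97.49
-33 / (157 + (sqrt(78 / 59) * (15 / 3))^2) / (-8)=1947 / 89704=0.02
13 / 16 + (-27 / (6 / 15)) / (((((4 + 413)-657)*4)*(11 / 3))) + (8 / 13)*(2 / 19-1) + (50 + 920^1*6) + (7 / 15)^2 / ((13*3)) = 1307618107423 / 234748800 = 5570.29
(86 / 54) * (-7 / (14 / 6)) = -43 / 9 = -4.78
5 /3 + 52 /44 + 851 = 28177 /33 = 853.85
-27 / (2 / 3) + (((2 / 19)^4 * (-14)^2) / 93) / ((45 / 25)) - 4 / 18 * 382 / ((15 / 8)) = -31187022803 / 363595590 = -85.77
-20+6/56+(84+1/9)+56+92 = 53479/252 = 212.22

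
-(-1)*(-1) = -1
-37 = -37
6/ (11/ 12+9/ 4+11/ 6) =6/ 5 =1.20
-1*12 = -12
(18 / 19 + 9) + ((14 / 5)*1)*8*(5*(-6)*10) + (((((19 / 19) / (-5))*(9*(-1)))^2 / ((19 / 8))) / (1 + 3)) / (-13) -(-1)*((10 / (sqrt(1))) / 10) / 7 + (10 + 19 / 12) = -3474435533 / 518700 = -6698.35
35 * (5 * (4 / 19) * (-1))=-700 / 19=-36.84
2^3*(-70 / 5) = -112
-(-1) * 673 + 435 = 1108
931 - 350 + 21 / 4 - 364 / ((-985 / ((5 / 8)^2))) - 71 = 1624523 / 3152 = 515.39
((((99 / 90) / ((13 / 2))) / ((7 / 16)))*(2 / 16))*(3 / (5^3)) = 66 / 56875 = 0.00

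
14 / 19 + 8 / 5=222 / 95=2.34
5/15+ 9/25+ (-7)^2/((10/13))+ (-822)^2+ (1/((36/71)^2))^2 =28375580627449/41990400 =675763.52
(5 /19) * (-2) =-10 /19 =-0.53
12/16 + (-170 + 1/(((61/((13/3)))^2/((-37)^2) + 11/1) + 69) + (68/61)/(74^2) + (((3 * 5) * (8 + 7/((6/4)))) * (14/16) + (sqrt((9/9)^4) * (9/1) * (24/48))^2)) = 17.26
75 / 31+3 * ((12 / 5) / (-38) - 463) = -4084038 / 2945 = -1386.77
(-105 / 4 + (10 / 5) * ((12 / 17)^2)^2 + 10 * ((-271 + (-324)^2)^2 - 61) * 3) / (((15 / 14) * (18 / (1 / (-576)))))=-256382605443592747 / 8659457280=-29607237.17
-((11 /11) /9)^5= -1 /59049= -0.00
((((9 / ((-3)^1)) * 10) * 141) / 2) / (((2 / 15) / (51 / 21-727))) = 80454600 / 7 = 11493514.29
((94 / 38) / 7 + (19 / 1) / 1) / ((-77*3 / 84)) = -936 / 133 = -7.04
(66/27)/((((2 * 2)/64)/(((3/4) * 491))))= 14402.67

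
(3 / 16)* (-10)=-1.88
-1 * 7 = -7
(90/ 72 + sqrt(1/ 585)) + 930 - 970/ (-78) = sqrt(65)/ 195 + 147215/ 156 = 943.73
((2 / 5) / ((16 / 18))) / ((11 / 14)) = 63 / 110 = 0.57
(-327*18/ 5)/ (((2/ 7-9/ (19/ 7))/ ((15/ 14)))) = 167751/ 403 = 416.26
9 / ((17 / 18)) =162 / 17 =9.53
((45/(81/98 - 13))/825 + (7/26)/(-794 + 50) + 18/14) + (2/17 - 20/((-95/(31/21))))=233586582759/136656622960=1.71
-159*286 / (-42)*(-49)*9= -477477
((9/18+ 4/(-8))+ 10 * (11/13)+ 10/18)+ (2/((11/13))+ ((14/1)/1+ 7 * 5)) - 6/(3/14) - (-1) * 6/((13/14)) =49990/1287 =38.84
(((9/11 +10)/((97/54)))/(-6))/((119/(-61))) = 549/1067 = 0.51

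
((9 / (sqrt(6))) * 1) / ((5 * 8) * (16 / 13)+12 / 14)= 273 * sqrt(6) / 9116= 0.07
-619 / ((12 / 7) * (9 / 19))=-82327 / 108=-762.29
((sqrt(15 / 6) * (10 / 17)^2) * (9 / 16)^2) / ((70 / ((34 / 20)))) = 0.00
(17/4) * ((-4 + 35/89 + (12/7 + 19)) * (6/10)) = 271779/6230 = 43.62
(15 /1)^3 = 3375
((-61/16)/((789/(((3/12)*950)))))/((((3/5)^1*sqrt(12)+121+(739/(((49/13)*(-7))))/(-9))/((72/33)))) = -428371708944375/21227458988622128+4141788926625*sqrt(3)/21227458988622128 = -0.02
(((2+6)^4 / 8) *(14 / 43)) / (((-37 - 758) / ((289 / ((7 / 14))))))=-4143104 / 34185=-121.20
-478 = -478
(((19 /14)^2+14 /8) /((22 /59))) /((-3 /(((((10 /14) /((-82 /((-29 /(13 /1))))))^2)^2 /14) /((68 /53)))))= -1382292304375 /54235703141248404048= -0.00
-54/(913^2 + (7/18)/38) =-36936/570161203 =-0.00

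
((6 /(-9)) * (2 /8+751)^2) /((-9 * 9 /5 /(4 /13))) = 7146.27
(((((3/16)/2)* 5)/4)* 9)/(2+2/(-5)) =675/1024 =0.66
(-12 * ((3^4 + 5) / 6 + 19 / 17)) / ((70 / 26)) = -40976 / 595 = -68.87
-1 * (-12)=12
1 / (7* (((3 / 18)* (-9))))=-2 / 21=-0.10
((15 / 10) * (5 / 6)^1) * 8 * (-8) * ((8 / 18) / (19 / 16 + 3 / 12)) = -5120 / 207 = -24.73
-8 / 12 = -2 / 3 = -0.67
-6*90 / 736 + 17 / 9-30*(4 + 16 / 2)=-594247 / 1656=-358.84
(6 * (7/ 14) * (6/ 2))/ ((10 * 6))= 3/ 20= 0.15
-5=-5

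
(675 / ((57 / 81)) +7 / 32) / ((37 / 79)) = 2048.51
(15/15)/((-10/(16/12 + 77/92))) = -599/2760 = -0.22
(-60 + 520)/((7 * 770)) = 46/539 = 0.09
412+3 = 415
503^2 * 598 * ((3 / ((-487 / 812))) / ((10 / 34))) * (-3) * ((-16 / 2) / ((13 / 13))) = -150374640177216 / 2435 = -61755499046.08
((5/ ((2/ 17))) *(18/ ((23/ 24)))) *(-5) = -91800/ 23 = -3991.30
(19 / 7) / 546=19 / 3822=0.00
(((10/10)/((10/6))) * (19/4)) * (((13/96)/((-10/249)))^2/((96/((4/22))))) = 0.06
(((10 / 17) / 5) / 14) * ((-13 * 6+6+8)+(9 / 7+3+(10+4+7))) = -271 / 833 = -0.33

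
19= 19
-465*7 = -3255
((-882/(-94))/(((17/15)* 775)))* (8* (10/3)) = 0.28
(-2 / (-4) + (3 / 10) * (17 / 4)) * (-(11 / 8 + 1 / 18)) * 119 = -870247 / 2880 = -302.17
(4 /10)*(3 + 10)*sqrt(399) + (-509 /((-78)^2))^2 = 259081 /37015056 + 26*sqrt(399) /5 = 103.88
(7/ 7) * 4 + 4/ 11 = 4.36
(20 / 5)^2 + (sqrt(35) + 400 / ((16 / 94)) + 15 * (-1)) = sqrt(35) + 2351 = 2356.92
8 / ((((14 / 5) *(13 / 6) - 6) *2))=60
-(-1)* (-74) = -74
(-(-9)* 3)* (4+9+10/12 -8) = 315/2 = 157.50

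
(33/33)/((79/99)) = 99/79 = 1.25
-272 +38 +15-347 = -566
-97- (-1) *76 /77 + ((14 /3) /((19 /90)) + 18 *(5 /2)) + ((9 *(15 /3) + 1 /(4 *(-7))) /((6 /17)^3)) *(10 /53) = 785070769 /4785264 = 164.06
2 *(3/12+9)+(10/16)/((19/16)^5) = 92926383/4952198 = 18.76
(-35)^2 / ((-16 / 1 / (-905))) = 69289.06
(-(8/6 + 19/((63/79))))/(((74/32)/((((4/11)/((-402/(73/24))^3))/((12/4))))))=616591945/1079414191969344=0.00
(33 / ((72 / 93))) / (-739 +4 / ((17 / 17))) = -341 / 5880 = -0.06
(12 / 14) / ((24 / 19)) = 19 / 28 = 0.68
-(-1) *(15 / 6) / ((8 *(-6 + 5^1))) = -5 / 16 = -0.31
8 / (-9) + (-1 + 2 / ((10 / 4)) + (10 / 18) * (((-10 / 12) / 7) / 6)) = -12473 / 11340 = -1.10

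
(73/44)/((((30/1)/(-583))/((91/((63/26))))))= -653861/540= -1210.85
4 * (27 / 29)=108 / 29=3.72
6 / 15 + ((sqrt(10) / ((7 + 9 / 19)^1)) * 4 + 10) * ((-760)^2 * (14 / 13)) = 307283200 * sqrt(10) / 923 + 404320026 / 65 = 7273086.86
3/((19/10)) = 30/19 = 1.58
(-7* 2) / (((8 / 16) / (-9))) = 252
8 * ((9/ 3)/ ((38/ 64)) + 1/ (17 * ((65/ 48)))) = 855936/ 20995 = 40.77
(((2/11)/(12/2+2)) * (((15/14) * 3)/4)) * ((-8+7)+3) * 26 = 585/616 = 0.95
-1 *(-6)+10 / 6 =23 / 3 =7.67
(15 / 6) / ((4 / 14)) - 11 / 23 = 761 / 92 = 8.27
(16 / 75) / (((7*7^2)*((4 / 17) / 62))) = 4216 / 25725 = 0.16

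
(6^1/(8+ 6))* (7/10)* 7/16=21/160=0.13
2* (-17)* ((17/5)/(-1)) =578/5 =115.60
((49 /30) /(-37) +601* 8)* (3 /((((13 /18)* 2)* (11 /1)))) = 48031479 /52910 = 907.80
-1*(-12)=12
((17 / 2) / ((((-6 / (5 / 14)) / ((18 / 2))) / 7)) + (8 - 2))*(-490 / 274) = 50715 / 1096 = 46.27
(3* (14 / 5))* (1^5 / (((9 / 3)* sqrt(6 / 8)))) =28* sqrt(3) / 15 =3.23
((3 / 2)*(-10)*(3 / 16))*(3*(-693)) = 93555 / 16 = 5847.19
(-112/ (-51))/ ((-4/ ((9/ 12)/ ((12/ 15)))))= -35/ 68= -0.51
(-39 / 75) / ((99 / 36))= -52 / 275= -0.19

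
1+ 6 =7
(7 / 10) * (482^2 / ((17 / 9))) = 7318206 / 85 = 86096.54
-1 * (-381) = 381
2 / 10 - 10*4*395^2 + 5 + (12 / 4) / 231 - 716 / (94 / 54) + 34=-112937628261 / 18095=-6241372.11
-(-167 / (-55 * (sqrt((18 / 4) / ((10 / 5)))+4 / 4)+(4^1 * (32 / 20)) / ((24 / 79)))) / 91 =-5010 / 317863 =-0.02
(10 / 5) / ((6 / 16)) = 16 / 3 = 5.33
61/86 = 0.71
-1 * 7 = -7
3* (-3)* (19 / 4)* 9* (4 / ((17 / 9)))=-13851 / 17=-814.76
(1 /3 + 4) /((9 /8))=3.85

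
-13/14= -0.93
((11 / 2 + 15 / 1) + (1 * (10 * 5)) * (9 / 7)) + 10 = 1327 / 14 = 94.79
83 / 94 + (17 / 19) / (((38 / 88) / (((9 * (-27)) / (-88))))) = 112060 / 16967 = 6.60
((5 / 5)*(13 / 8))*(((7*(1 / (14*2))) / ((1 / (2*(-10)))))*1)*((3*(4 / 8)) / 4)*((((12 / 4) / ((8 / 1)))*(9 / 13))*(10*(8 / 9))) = -225 / 32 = -7.03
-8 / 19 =-0.42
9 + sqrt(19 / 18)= sqrt(38) / 6 + 9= 10.03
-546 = -546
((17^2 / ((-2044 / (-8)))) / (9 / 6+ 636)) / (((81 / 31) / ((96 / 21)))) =67456 / 21730275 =0.00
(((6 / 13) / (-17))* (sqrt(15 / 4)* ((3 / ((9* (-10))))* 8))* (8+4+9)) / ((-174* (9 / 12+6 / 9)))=-168* sqrt(15) / 544765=-0.00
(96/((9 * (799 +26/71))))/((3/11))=0.05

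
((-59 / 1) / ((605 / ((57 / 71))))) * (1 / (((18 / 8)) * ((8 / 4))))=-2242 / 128865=-0.02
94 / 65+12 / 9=542 / 195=2.78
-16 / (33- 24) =-16 / 9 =-1.78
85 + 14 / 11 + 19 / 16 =15393 / 176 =87.46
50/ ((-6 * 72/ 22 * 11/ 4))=-25/ 27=-0.93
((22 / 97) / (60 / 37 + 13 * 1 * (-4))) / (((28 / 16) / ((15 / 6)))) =-2035 / 316414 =-0.01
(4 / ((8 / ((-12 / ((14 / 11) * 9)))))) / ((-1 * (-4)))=-11 / 84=-0.13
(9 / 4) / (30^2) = 1 / 400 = 0.00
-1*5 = -5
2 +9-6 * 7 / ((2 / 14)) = -283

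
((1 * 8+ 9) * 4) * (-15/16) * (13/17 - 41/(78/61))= 207515/104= 1995.34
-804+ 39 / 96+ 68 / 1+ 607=-4115 / 32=-128.59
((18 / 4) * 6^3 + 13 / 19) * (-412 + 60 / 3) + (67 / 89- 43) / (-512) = -20632479631 / 54112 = -381292.13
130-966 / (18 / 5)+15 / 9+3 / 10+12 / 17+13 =-62557 / 510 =-122.66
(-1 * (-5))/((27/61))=305/27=11.30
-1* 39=-39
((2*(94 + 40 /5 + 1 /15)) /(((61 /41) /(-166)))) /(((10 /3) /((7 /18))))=-2657.19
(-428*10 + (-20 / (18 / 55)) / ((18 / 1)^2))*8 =-24962060 / 729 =-34241.51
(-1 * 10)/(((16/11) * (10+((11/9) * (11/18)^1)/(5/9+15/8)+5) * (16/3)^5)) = -21049875/202240950272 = -0.00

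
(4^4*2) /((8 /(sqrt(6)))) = 64*sqrt(6) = 156.77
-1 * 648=-648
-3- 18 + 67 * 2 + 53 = 166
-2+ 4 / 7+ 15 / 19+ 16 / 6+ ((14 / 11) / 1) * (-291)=-1616627 / 4389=-368.34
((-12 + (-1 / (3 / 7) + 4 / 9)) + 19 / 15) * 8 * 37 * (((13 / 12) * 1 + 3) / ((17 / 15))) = -2059568 / 153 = -13461.23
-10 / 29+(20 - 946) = -26864 / 29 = -926.34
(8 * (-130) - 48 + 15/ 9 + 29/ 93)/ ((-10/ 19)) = 191900/ 93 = 2063.44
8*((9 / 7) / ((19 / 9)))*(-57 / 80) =-243 / 70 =-3.47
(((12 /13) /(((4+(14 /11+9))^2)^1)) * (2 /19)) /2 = 1452 /6088303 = 0.00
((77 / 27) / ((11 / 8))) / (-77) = -8 / 297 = -0.03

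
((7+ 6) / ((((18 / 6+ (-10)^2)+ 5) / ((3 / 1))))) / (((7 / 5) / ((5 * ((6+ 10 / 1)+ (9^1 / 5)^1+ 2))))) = 715 / 28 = 25.54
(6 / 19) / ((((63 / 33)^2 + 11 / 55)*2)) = 1815 / 44194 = 0.04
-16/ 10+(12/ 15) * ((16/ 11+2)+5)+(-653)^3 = -15314478951/ 55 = -278445071.84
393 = 393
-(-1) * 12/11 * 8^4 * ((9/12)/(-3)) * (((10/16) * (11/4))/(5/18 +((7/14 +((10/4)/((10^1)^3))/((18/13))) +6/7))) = -32256000/27497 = -1173.07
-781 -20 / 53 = -41413 / 53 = -781.38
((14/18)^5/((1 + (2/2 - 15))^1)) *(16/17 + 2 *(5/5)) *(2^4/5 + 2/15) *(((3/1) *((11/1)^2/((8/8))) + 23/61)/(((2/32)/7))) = -20862461872000/2388118707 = -8735.94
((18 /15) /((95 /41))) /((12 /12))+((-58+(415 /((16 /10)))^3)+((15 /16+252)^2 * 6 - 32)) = 4337065669877 /243200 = 17833329.23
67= 67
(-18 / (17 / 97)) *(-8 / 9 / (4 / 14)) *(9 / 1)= 48888 / 17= 2875.76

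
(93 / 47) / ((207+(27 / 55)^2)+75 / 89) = 8345975 / 877667519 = 0.01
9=9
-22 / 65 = -0.34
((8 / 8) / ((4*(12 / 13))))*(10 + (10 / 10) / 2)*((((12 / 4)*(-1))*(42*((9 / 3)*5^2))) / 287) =-61425 / 656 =-93.64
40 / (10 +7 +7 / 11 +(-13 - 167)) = -220 / 893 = -0.25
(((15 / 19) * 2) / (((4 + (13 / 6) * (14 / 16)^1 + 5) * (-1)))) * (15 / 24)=-900 / 9937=-0.09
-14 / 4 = -7 / 2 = -3.50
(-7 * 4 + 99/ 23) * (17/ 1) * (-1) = 9265/ 23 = 402.83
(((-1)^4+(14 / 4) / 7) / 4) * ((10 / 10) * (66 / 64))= 99 / 256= 0.39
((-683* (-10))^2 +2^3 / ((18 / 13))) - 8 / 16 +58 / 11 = 9236484289 / 198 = 46648910.55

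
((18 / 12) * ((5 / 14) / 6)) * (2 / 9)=5 / 252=0.02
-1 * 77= -77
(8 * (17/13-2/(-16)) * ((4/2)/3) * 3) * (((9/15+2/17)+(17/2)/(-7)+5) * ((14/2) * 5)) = 798491/221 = 3613.08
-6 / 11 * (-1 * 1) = 6 / 11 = 0.55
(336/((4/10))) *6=5040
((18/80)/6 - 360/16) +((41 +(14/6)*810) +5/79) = 12062357/6320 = 1908.60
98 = 98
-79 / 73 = -1.08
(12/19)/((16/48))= 36/19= 1.89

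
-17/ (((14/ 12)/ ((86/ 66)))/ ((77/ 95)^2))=-112574/ 9025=-12.47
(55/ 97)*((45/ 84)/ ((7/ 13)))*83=890175/ 19012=46.82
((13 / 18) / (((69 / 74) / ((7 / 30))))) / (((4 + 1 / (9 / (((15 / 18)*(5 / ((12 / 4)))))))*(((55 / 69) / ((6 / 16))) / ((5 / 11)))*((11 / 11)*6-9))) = -10101 / 3257320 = -0.00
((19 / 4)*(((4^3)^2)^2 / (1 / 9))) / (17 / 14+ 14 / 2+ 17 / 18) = 45185236992 / 577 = 78310636.03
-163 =-163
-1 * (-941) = 941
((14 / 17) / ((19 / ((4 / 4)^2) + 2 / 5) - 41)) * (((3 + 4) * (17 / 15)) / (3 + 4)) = -7 / 162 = -0.04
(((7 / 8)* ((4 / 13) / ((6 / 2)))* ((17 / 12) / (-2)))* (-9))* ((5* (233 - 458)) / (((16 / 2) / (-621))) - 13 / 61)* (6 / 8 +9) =15213919497 / 31232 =487126.01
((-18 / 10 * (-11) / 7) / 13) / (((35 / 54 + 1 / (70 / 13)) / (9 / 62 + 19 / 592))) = 8695269 / 187997888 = 0.05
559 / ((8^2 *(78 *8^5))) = 43 / 12582912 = 0.00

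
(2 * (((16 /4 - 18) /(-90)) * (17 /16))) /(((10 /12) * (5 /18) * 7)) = 51 /250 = 0.20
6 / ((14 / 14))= 6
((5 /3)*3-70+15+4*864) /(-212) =-1703 /106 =-16.07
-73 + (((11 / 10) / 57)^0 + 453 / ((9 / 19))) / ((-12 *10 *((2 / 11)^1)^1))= -10519 / 90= -116.88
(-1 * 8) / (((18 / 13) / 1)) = -5.78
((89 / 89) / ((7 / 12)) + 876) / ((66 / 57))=58368 / 77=758.03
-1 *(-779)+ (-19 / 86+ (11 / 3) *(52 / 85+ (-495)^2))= 19719588067 / 21930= 899206.02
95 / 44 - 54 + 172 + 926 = 46031 / 44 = 1046.16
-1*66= -66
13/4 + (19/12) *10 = 229/12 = 19.08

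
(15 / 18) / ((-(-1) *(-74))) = -5 / 444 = -0.01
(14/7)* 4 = 8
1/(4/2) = 1/2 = 0.50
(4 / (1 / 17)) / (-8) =-17 / 2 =-8.50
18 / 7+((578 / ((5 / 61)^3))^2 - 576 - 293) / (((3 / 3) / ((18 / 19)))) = 2168728724545060824 / 2078125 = 1043598784743.49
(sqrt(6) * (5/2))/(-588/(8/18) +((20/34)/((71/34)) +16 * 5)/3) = -355 * sqrt(6)/184066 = -0.00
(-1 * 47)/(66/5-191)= 235/889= 0.26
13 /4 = 3.25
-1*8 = -8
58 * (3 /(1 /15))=2610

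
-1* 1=-1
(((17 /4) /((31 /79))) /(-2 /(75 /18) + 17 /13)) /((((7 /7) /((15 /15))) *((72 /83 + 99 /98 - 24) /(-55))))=97632910375 /3001089354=32.53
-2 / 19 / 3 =-2 / 57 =-0.04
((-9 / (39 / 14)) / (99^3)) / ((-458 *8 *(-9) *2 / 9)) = -7 / 15405760656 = -0.00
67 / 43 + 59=2604 / 43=60.56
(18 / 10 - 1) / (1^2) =4 / 5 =0.80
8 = 8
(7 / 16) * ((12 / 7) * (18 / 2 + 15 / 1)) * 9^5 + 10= 1062892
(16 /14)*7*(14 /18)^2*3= 392 /27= 14.52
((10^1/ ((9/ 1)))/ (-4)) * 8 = -20/ 9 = -2.22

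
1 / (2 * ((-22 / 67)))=-67 / 44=-1.52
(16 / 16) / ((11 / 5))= 5 / 11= 0.45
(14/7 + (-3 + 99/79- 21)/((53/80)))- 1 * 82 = -478720/4187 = -114.33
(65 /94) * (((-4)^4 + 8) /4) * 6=12870 /47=273.83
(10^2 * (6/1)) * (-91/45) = -3640/3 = -1213.33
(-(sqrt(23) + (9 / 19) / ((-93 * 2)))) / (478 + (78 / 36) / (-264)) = 2376 / 445954871-1584 * sqrt(23) / 757139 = -0.01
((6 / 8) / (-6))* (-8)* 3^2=9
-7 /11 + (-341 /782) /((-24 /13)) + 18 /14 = 1279741 /1445136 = 0.89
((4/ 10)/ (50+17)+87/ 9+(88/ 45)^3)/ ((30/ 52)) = 2722556174/ 91580625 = 29.73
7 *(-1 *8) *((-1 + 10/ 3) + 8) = -1736/ 3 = -578.67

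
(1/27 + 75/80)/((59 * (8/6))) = 0.01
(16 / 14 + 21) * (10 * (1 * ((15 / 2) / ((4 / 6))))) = 2491.07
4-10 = -6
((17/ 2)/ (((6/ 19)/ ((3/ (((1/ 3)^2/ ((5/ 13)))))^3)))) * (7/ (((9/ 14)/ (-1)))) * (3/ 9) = -480745125/ 4394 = -109409.45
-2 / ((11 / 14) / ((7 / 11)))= -196 / 121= -1.62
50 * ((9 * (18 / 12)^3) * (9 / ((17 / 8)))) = 6432.35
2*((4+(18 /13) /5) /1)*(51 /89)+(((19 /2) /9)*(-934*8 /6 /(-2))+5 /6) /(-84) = -76958729 /26240760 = -2.93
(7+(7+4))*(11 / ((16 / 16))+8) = 342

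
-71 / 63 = -1.13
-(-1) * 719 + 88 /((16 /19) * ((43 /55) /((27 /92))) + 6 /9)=30758567 /41053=749.24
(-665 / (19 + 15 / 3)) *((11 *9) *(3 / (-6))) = 21945 / 16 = 1371.56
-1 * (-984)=984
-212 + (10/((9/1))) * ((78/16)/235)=-211.98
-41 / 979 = -0.04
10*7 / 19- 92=-1678 / 19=-88.32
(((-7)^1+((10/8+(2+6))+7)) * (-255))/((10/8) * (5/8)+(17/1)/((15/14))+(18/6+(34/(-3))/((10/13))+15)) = -1132200/9559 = -118.44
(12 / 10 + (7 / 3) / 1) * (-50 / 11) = -530 / 33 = -16.06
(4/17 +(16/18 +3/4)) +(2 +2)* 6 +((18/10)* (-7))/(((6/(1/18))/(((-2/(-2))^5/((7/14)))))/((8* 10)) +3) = 96157/4284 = 22.45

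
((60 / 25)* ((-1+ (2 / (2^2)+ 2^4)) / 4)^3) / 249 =29791 / 53120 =0.56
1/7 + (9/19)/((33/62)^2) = 29207/16093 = 1.81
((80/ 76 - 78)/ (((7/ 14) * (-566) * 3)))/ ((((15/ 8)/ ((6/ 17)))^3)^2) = 1442840576/ 357870519796875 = 0.00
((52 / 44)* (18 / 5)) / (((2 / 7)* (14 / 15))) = 351 / 22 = 15.95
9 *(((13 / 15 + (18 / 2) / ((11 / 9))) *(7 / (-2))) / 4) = -64.81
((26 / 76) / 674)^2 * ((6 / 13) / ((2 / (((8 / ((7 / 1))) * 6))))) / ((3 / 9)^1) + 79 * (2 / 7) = 6477748973 / 286988863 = 22.57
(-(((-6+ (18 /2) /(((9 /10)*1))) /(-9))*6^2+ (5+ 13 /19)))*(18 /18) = 196 /19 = 10.32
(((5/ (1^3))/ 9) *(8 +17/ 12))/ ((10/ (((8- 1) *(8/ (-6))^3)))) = -6328/ 729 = -8.68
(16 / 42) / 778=4 / 8169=0.00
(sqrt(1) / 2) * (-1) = -1 / 2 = -0.50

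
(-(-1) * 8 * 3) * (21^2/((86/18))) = 95256/43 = 2215.26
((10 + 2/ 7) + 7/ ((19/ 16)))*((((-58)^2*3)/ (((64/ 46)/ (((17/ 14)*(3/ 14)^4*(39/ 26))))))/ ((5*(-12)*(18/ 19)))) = -2388299553/ 301181440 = -7.93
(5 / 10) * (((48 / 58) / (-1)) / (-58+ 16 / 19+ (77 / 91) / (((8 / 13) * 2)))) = 3648 / 497843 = 0.01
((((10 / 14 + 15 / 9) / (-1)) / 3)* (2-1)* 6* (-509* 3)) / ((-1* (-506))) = 25450 / 1771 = 14.37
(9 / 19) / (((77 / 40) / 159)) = 57240 / 1463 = 39.13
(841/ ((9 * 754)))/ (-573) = -29/ 134082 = -0.00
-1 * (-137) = 137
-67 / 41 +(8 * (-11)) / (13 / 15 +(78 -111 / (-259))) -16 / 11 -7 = -21025270 / 1877513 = -11.20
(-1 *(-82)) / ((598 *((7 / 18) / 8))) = 5904 / 2093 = 2.82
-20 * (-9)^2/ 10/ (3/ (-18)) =972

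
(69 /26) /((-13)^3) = -69 /57122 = -0.00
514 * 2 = 1028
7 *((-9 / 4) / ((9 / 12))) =-21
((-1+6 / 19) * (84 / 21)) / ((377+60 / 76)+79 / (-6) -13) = -312 / 40085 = -0.01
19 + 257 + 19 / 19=277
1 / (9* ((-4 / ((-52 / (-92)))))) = -13 / 828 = -0.02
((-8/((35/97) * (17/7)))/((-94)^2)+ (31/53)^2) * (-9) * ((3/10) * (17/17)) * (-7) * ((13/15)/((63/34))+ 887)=150872061994883/26371594250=5721.01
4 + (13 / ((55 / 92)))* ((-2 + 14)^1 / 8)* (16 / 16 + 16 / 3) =11582 / 55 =210.58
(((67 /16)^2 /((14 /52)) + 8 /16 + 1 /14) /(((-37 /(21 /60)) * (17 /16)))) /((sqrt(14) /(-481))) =75.20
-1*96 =-96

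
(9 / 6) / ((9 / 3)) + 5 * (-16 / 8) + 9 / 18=-9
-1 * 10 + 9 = -1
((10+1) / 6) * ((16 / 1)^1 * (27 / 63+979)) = 603328 / 21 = 28729.90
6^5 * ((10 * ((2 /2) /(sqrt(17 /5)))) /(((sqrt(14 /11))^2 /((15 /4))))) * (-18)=-28868400 * sqrt(85) /119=-2236584.01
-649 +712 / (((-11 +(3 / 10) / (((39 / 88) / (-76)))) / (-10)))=-2171491 / 4059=-534.98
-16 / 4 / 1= -4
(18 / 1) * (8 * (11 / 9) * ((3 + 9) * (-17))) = -35904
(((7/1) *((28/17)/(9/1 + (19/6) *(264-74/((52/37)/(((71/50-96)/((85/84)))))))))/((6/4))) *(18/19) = 7644000/17246839277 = 0.00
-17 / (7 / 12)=-204 / 7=-29.14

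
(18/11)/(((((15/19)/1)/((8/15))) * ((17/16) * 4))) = 0.26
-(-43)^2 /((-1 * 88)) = 1849 /88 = 21.01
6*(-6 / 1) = -36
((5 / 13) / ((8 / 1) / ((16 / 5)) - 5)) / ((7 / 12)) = -0.26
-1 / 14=-0.07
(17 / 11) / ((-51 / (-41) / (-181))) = -224.88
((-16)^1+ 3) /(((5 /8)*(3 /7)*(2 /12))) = -1456 /5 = -291.20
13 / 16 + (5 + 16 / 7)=907 / 112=8.10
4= 4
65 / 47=1.38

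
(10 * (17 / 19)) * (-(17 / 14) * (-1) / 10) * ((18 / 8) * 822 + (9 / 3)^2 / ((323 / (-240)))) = 20237769 / 10108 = 2002.15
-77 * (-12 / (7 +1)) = 231 / 2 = 115.50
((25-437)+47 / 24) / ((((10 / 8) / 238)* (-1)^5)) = 1171079 / 15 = 78071.93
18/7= 2.57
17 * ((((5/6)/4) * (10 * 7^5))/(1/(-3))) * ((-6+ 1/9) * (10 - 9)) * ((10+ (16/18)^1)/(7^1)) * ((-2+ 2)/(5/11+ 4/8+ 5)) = 0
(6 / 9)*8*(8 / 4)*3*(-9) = -288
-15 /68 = -0.22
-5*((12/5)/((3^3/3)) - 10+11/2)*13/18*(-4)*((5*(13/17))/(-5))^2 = -279019/7803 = -35.76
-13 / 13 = -1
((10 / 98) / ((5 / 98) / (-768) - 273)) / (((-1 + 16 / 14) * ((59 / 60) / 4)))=-12902400 / 1212277543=-0.01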